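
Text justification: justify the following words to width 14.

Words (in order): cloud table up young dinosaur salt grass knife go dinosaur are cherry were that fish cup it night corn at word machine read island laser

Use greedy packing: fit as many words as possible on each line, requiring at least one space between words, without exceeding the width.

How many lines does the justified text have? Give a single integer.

Answer: 11

Derivation:
Line 1: ['cloud', 'table', 'up'] (min_width=14, slack=0)
Line 2: ['young', 'dinosaur'] (min_width=14, slack=0)
Line 3: ['salt', 'grass'] (min_width=10, slack=4)
Line 4: ['knife', 'go'] (min_width=8, slack=6)
Line 5: ['dinosaur', 'are'] (min_width=12, slack=2)
Line 6: ['cherry', 'were'] (min_width=11, slack=3)
Line 7: ['that', 'fish', 'cup'] (min_width=13, slack=1)
Line 8: ['it', 'night', 'corn'] (min_width=13, slack=1)
Line 9: ['at', 'word'] (min_width=7, slack=7)
Line 10: ['machine', 'read'] (min_width=12, slack=2)
Line 11: ['island', 'laser'] (min_width=12, slack=2)
Total lines: 11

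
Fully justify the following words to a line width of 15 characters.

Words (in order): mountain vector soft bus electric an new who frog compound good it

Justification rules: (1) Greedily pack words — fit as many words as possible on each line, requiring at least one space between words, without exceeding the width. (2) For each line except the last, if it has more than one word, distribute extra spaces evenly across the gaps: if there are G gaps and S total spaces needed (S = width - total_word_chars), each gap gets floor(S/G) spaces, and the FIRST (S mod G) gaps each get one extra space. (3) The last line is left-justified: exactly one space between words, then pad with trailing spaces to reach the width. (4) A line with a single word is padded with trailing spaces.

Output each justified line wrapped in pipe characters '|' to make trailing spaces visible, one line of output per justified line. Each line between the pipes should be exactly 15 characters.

Answer: |mountain vector|
|soft        bus|
|electric an new|
|who        frog|
|compound   good|
|it             |

Derivation:
Line 1: ['mountain', 'vector'] (min_width=15, slack=0)
Line 2: ['soft', 'bus'] (min_width=8, slack=7)
Line 3: ['electric', 'an', 'new'] (min_width=15, slack=0)
Line 4: ['who', 'frog'] (min_width=8, slack=7)
Line 5: ['compound', 'good'] (min_width=13, slack=2)
Line 6: ['it'] (min_width=2, slack=13)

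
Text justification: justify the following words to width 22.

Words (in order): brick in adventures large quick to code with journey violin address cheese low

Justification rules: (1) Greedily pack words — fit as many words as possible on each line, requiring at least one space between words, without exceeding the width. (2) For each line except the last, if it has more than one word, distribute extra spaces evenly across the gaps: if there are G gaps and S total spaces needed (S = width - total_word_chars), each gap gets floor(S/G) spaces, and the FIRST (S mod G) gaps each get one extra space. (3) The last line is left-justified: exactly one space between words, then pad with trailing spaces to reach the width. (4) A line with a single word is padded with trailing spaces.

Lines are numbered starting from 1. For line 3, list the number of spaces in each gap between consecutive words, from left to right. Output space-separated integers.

Answer: 3 2

Derivation:
Line 1: ['brick', 'in', 'adventures'] (min_width=19, slack=3)
Line 2: ['large', 'quick', 'to', 'code'] (min_width=19, slack=3)
Line 3: ['with', 'journey', 'violin'] (min_width=19, slack=3)
Line 4: ['address', 'cheese', 'low'] (min_width=18, slack=4)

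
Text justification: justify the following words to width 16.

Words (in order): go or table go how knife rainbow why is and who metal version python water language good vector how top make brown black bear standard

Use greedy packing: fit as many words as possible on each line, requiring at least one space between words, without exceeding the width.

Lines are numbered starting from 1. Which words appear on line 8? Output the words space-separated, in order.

Answer: top make brown

Derivation:
Line 1: ['go', 'or', 'table', 'go'] (min_width=14, slack=2)
Line 2: ['how', 'knife'] (min_width=9, slack=7)
Line 3: ['rainbow', 'why', 'is'] (min_width=14, slack=2)
Line 4: ['and', 'who', 'metal'] (min_width=13, slack=3)
Line 5: ['version', 'python'] (min_width=14, slack=2)
Line 6: ['water', 'language'] (min_width=14, slack=2)
Line 7: ['good', 'vector', 'how'] (min_width=15, slack=1)
Line 8: ['top', 'make', 'brown'] (min_width=14, slack=2)
Line 9: ['black', 'bear'] (min_width=10, slack=6)
Line 10: ['standard'] (min_width=8, slack=8)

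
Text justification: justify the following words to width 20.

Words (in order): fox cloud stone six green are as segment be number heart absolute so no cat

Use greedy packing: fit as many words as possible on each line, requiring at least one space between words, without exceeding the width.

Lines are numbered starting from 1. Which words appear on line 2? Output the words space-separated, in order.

Answer: green are as segment

Derivation:
Line 1: ['fox', 'cloud', 'stone', 'six'] (min_width=19, slack=1)
Line 2: ['green', 'are', 'as', 'segment'] (min_width=20, slack=0)
Line 3: ['be', 'number', 'heart'] (min_width=15, slack=5)
Line 4: ['absolute', 'so', 'no', 'cat'] (min_width=18, slack=2)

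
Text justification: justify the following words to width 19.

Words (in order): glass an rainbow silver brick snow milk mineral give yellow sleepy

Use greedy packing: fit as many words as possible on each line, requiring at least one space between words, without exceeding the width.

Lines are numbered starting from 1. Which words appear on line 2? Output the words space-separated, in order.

Line 1: ['glass', 'an', 'rainbow'] (min_width=16, slack=3)
Line 2: ['silver', 'brick', 'snow'] (min_width=17, slack=2)
Line 3: ['milk', 'mineral', 'give'] (min_width=17, slack=2)
Line 4: ['yellow', 'sleepy'] (min_width=13, slack=6)

Answer: silver brick snow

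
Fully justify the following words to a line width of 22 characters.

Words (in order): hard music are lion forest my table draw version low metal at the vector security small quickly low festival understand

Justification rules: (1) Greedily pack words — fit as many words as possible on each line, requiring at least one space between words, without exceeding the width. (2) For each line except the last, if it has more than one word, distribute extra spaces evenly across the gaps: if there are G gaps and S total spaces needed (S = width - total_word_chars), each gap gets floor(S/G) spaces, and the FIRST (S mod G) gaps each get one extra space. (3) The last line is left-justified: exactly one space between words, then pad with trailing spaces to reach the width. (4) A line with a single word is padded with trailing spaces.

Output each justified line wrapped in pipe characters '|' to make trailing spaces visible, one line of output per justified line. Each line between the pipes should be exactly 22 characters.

Line 1: ['hard', 'music', 'are', 'lion'] (min_width=19, slack=3)
Line 2: ['forest', 'my', 'table', 'draw'] (min_width=20, slack=2)
Line 3: ['version', 'low', 'metal', 'at'] (min_width=20, slack=2)
Line 4: ['the', 'vector', 'security'] (min_width=19, slack=3)
Line 5: ['small', 'quickly', 'low'] (min_width=17, slack=5)
Line 6: ['festival', 'understand'] (min_width=19, slack=3)

Answer: |hard  music  are  lion|
|forest  my  table draw|
|version  low  metal at|
|the   vector  security|
|small    quickly   low|
|festival understand   |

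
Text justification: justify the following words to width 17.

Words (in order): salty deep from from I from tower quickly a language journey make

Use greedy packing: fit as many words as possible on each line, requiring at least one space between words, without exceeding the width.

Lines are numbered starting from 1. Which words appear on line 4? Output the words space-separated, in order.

Line 1: ['salty', 'deep', 'from'] (min_width=15, slack=2)
Line 2: ['from', 'I', 'from', 'tower'] (min_width=17, slack=0)
Line 3: ['quickly', 'a'] (min_width=9, slack=8)
Line 4: ['language', 'journey'] (min_width=16, slack=1)
Line 5: ['make'] (min_width=4, slack=13)

Answer: language journey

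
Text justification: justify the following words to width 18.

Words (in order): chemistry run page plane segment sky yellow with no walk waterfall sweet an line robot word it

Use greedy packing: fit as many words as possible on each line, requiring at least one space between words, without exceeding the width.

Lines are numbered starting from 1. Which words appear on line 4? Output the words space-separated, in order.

Answer: walk waterfall

Derivation:
Line 1: ['chemistry', 'run', 'page'] (min_width=18, slack=0)
Line 2: ['plane', 'segment', 'sky'] (min_width=17, slack=1)
Line 3: ['yellow', 'with', 'no'] (min_width=14, slack=4)
Line 4: ['walk', 'waterfall'] (min_width=14, slack=4)
Line 5: ['sweet', 'an', 'line'] (min_width=13, slack=5)
Line 6: ['robot', 'word', 'it'] (min_width=13, slack=5)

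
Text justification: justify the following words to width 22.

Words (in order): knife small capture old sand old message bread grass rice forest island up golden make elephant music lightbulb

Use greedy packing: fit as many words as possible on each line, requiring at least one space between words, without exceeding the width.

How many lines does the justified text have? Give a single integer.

Line 1: ['knife', 'small', 'capture'] (min_width=19, slack=3)
Line 2: ['old', 'sand', 'old', 'message'] (min_width=20, slack=2)
Line 3: ['bread', 'grass', 'rice'] (min_width=16, slack=6)
Line 4: ['forest', 'island', 'up'] (min_width=16, slack=6)
Line 5: ['golden', 'make', 'elephant'] (min_width=20, slack=2)
Line 6: ['music', 'lightbulb'] (min_width=15, slack=7)
Total lines: 6

Answer: 6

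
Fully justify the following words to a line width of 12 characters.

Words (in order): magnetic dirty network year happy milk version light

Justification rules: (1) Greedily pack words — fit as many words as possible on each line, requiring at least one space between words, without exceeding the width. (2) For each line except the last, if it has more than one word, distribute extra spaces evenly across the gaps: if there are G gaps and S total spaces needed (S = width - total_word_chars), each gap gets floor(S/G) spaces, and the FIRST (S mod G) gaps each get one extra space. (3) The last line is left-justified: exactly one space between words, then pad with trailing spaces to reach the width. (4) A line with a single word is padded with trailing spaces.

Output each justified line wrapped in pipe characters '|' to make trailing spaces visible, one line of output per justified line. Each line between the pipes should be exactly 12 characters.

Line 1: ['magnetic'] (min_width=8, slack=4)
Line 2: ['dirty'] (min_width=5, slack=7)
Line 3: ['network', 'year'] (min_width=12, slack=0)
Line 4: ['happy', 'milk'] (min_width=10, slack=2)
Line 5: ['version'] (min_width=7, slack=5)
Line 6: ['light'] (min_width=5, slack=7)

Answer: |magnetic    |
|dirty       |
|network year|
|happy   milk|
|version     |
|light       |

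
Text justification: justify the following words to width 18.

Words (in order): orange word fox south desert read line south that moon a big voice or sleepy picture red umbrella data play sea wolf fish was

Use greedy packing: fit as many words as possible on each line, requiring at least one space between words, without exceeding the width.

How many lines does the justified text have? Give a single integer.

Answer: 8

Derivation:
Line 1: ['orange', 'word', 'fox'] (min_width=15, slack=3)
Line 2: ['south', 'desert', 'read'] (min_width=17, slack=1)
Line 3: ['line', 'south', 'that'] (min_width=15, slack=3)
Line 4: ['moon', 'a', 'big', 'voice'] (min_width=16, slack=2)
Line 5: ['or', 'sleepy', 'picture'] (min_width=17, slack=1)
Line 6: ['red', 'umbrella', 'data'] (min_width=17, slack=1)
Line 7: ['play', 'sea', 'wolf', 'fish'] (min_width=18, slack=0)
Line 8: ['was'] (min_width=3, slack=15)
Total lines: 8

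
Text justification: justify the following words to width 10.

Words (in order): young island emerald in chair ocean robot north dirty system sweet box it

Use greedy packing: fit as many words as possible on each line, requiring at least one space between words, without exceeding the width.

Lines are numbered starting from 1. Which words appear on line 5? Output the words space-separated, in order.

Line 1: ['young'] (min_width=5, slack=5)
Line 2: ['island'] (min_width=6, slack=4)
Line 3: ['emerald', 'in'] (min_width=10, slack=0)
Line 4: ['chair'] (min_width=5, slack=5)
Line 5: ['ocean'] (min_width=5, slack=5)
Line 6: ['robot'] (min_width=5, slack=5)
Line 7: ['north'] (min_width=5, slack=5)
Line 8: ['dirty'] (min_width=5, slack=5)
Line 9: ['system'] (min_width=6, slack=4)
Line 10: ['sweet', 'box'] (min_width=9, slack=1)
Line 11: ['it'] (min_width=2, slack=8)

Answer: ocean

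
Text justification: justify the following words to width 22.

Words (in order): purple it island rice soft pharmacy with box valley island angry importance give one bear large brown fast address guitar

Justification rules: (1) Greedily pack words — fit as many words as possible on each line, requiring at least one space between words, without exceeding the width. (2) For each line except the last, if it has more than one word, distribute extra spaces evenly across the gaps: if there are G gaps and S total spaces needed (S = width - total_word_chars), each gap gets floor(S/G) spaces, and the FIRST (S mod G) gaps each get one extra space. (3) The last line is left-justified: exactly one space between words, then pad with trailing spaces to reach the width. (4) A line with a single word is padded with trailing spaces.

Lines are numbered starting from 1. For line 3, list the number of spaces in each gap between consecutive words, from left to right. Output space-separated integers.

Answer: 3 2

Derivation:
Line 1: ['purple', 'it', 'island', 'rice'] (min_width=21, slack=1)
Line 2: ['soft', 'pharmacy', 'with', 'box'] (min_width=22, slack=0)
Line 3: ['valley', 'island', 'angry'] (min_width=19, slack=3)
Line 4: ['importance', 'give', 'one'] (min_width=19, slack=3)
Line 5: ['bear', 'large', 'brown', 'fast'] (min_width=21, slack=1)
Line 6: ['address', 'guitar'] (min_width=14, slack=8)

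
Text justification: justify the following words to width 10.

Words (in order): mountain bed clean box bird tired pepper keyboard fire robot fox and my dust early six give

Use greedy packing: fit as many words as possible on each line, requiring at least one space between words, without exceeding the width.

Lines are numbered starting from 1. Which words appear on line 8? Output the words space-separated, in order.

Answer: fox and my

Derivation:
Line 1: ['mountain'] (min_width=8, slack=2)
Line 2: ['bed', 'clean'] (min_width=9, slack=1)
Line 3: ['box', 'bird'] (min_width=8, slack=2)
Line 4: ['tired'] (min_width=5, slack=5)
Line 5: ['pepper'] (min_width=6, slack=4)
Line 6: ['keyboard'] (min_width=8, slack=2)
Line 7: ['fire', 'robot'] (min_width=10, slack=0)
Line 8: ['fox', 'and', 'my'] (min_width=10, slack=0)
Line 9: ['dust', 'early'] (min_width=10, slack=0)
Line 10: ['six', 'give'] (min_width=8, slack=2)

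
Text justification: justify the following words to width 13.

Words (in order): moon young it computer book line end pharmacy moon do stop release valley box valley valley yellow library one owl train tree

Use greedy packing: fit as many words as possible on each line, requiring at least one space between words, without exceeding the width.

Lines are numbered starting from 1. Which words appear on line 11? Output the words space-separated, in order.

Line 1: ['moon', 'young', 'it'] (min_width=13, slack=0)
Line 2: ['computer', 'book'] (min_width=13, slack=0)
Line 3: ['line', 'end'] (min_width=8, slack=5)
Line 4: ['pharmacy', 'moon'] (min_width=13, slack=0)
Line 5: ['do', 'stop'] (min_width=7, slack=6)
Line 6: ['release'] (min_width=7, slack=6)
Line 7: ['valley', 'box'] (min_width=10, slack=3)
Line 8: ['valley', 'valley'] (min_width=13, slack=0)
Line 9: ['yellow'] (min_width=6, slack=7)
Line 10: ['library', 'one'] (min_width=11, slack=2)
Line 11: ['owl', 'train'] (min_width=9, slack=4)
Line 12: ['tree'] (min_width=4, slack=9)

Answer: owl train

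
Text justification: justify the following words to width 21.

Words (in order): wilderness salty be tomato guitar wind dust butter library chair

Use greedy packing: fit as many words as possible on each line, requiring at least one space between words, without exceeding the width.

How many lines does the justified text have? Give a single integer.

Line 1: ['wilderness', 'salty', 'be'] (min_width=19, slack=2)
Line 2: ['tomato', 'guitar', 'wind'] (min_width=18, slack=3)
Line 3: ['dust', 'butter', 'library'] (min_width=19, slack=2)
Line 4: ['chair'] (min_width=5, slack=16)
Total lines: 4

Answer: 4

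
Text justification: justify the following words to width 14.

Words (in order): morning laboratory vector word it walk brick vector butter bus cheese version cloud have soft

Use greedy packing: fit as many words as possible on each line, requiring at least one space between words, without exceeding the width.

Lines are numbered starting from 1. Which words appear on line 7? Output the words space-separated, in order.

Answer: version cloud

Derivation:
Line 1: ['morning'] (min_width=7, slack=7)
Line 2: ['laboratory'] (min_width=10, slack=4)
Line 3: ['vector', 'word', 'it'] (min_width=14, slack=0)
Line 4: ['walk', 'brick'] (min_width=10, slack=4)
Line 5: ['vector', 'butter'] (min_width=13, slack=1)
Line 6: ['bus', 'cheese'] (min_width=10, slack=4)
Line 7: ['version', 'cloud'] (min_width=13, slack=1)
Line 8: ['have', 'soft'] (min_width=9, slack=5)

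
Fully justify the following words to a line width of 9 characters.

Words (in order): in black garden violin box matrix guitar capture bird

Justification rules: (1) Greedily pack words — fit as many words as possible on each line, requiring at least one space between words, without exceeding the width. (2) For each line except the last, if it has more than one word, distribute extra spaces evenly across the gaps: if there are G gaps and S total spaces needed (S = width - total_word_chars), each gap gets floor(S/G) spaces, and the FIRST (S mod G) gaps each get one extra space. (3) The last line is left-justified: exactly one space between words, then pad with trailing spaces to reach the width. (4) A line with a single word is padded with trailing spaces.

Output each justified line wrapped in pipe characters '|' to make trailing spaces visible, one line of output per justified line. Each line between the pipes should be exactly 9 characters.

Answer: |in  black|
|garden   |
|violin   |
|box      |
|matrix   |
|guitar   |
|capture  |
|bird     |

Derivation:
Line 1: ['in', 'black'] (min_width=8, slack=1)
Line 2: ['garden'] (min_width=6, slack=3)
Line 3: ['violin'] (min_width=6, slack=3)
Line 4: ['box'] (min_width=3, slack=6)
Line 5: ['matrix'] (min_width=6, slack=3)
Line 6: ['guitar'] (min_width=6, slack=3)
Line 7: ['capture'] (min_width=7, slack=2)
Line 8: ['bird'] (min_width=4, slack=5)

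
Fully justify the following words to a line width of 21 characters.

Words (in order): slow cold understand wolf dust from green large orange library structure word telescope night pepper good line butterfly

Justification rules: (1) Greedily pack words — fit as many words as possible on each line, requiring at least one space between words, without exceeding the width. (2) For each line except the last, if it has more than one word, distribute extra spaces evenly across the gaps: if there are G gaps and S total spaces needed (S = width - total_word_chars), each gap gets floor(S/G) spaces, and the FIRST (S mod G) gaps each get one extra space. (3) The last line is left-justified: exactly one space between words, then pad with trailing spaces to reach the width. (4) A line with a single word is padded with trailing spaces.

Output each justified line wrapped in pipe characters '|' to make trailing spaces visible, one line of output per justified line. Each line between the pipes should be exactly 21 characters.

Answer: |slow  cold understand|
|wolf  dust from green|
|large  orange library|
|structure        word|
|telescope       night|
|pepper    good   line|
|butterfly            |

Derivation:
Line 1: ['slow', 'cold', 'understand'] (min_width=20, slack=1)
Line 2: ['wolf', 'dust', 'from', 'green'] (min_width=20, slack=1)
Line 3: ['large', 'orange', 'library'] (min_width=20, slack=1)
Line 4: ['structure', 'word'] (min_width=14, slack=7)
Line 5: ['telescope', 'night'] (min_width=15, slack=6)
Line 6: ['pepper', 'good', 'line'] (min_width=16, slack=5)
Line 7: ['butterfly'] (min_width=9, slack=12)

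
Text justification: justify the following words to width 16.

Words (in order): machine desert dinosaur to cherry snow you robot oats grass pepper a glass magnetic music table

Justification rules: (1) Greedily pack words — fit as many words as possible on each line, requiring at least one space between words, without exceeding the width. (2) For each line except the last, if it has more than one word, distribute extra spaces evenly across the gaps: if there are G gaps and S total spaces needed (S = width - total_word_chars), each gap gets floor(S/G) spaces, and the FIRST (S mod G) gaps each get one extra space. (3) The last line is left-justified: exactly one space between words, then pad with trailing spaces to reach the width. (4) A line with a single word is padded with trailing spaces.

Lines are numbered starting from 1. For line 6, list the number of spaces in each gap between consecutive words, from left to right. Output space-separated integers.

Answer: 3

Derivation:
Line 1: ['machine', 'desert'] (min_width=14, slack=2)
Line 2: ['dinosaur', 'to'] (min_width=11, slack=5)
Line 3: ['cherry', 'snow', 'you'] (min_width=15, slack=1)
Line 4: ['robot', 'oats', 'grass'] (min_width=16, slack=0)
Line 5: ['pepper', 'a', 'glass'] (min_width=14, slack=2)
Line 6: ['magnetic', 'music'] (min_width=14, slack=2)
Line 7: ['table'] (min_width=5, slack=11)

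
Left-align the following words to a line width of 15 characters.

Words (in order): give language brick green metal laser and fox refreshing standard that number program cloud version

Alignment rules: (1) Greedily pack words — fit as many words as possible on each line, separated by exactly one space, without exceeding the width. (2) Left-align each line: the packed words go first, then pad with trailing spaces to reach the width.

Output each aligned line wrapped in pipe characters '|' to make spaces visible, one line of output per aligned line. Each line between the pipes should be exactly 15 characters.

Answer: |give language  |
|brick green    |
|metal laser and|
|fox refreshing |
|standard that  |
|number program |
|cloud version  |

Derivation:
Line 1: ['give', 'language'] (min_width=13, slack=2)
Line 2: ['brick', 'green'] (min_width=11, slack=4)
Line 3: ['metal', 'laser', 'and'] (min_width=15, slack=0)
Line 4: ['fox', 'refreshing'] (min_width=14, slack=1)
Line 5: ['standard', 'that'] (min_width=13, slack=2)
Line 6: ['number', 'program'] (min_width=14, slack=1)
Line 7: ['cloud', 'version'] (min_width=13, slack=2)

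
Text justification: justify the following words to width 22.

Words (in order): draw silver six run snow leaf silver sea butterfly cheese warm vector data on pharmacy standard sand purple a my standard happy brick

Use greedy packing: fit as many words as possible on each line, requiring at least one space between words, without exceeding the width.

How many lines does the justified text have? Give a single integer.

Line 1: ['draw', 'silver', 'six', 'run'] (min_width=19, slack=3)
Line 2: ['snow', 'leaf', 'silver', 'sea'] (min_width=20, slack=2)
Line 3: ['butterfly', 'cheese', 'warm'] (min_width=21, slack=1)
Line 4: ['vector', 'data', 'on'] (min_width=14, slack=8)
Line 5: ['pharmacy', 'standard', 'sand'] (min_width=22, slack=0)
Line 6: ['purple', 'a', 'my', 'standard'] (min_width=20, slack=2)
Line 7: ['happy', 'brick'] (min_width=11, slack=11)
Total lines: 7

Answer: 7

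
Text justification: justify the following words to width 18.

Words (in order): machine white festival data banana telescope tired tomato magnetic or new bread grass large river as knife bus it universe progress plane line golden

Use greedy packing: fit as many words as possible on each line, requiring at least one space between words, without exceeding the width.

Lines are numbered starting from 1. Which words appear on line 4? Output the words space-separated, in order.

Answer: tired tomato

Derivation:
Line 1: ['machine', 'white'] (min_width=13, slack=5)
Line 2: ['festival', 'data'] (min_width=13, slack=5)
Line 3: ['banana', 'telescope'] (min_width=16, slack=2)
Line 4: ['tired', 'tomato'] (min_width=12, slack=6)
Line 5: ['magnetic', 'or', 'new'] (min_width=15, slack=3)
Line 6: ['bread', 'grass', 'large'] (min_width=17, slack=1)
Line 7: ['river', 'as', 'knife', 'bus'] (min_width=18, slack=0)
Line 8: ['it', 'universe'] (min_width=11, slack=7)
Line 9: ['progress', 'plane'] (min_width=14, slack=4)
Line 10: ['line', 'golden'] (min_width=11, slack=7)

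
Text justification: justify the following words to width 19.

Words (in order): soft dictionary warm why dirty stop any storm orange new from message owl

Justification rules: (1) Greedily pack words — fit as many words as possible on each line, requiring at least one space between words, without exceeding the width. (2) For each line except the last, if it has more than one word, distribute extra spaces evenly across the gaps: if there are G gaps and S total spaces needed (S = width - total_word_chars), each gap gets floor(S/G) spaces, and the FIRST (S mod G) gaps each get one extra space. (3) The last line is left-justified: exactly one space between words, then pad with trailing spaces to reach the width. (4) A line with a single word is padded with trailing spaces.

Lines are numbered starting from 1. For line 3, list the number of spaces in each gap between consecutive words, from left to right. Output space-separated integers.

Answer: 3 2

Derivation:
Line 1: ['soft', 'dictionary'] (min_width=15, slack=4)
Line 2: ['warm', 'why', 'dirty', 'stop'] (min_width=19, slack=0)
Line 3: ['any', 'storm', 'orange'] (min_width=16, slack=3)
Line 4: ['new', 'from', 'message'] (min_width=16, slack=3)
Line 5: ['owl'] (min_width=3, slack=16)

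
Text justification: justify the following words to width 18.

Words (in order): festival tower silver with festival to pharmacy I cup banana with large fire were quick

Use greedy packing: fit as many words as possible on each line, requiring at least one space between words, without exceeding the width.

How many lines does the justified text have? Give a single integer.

Answer: 6

Derivation:
Line 1: ['festival', 'tower'] (min_width=14, slack=4)
Line 2: ['silver', 'with'] (min_width=11, slack=7)
Line 3: ['festival', 'to'] (min_width=11, slack=7)
Line 4: ['pharmacy', 'I', 'cup'] (min_width=14, slack=4)
Line 5: ['banana', 'with', 'large'] (min_width=17, slack=1)
Line 6: ['fire', 'were', 'quick'] (min_width=15, slack=3)
Total lines: 6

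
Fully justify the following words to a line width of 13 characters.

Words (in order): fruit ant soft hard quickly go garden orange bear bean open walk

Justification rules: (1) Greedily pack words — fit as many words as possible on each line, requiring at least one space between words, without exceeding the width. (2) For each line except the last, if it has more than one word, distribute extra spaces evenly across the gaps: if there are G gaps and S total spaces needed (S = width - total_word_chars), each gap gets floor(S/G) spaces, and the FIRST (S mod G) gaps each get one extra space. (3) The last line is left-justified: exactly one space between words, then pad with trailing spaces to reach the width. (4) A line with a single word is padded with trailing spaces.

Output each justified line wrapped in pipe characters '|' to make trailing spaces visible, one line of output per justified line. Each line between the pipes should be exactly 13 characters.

Line 1: ['fruit', 'ant'] (min_width=9, slack=4)
Line 2: ['soft', 'hard'] (min_width=9, slack=4)
Line 3: ['quickly', 'go'] (min_width=10, slack=3)
Line 4: ['garden', 'orange'] (min_width=13, slack=0)
Line 5: ['bear', 'bean'] (min_width=9, slack=4)
Line 6: ['open', 'walk'] (min_width=9, slack=4)

Answer: |fruit     ant|
|soft     hard|
|quickly    go|
|garden orange|
|bear     bean|
|open walk    |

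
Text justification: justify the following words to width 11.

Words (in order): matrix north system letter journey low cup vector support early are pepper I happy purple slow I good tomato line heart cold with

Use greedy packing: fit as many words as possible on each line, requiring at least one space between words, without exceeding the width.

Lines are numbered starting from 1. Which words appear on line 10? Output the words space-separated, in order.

Line 1: ['matrix'] (min_width=6, slack=5)
Line 2: ['north'] (min_width=5, slack=6)
Line 3: ['system'] (min_width=6, slack=5)
Line 4: ['letter'] (min_width=6, slack=5)
Line 5: ['journey', 'low'] (min_width=11, slack=0)
Line 6: ['cup', 'vector'] (min_width=10, slack=1)
Line 7: ['support'] (min_width=7, slack=4)
Line 8: ['early', 'are'] (min_width=9, slack=2)
Line 9: ['pepper', 'I'] (min_width=8, slack=3)
Line 10: ['happy'] (min_width=5, slack=6)
Line 11: ['purple', 'slow'] (min_width=11, slack=0)
Line 12: ['I', 'good'] (min_width=6, slack=5)
Line 13: ['tomato', 'line'] (min_width=11, slack=0)
Line 14: ['heart', 'cold'] (min_width=10, slack=1)
Line 15: ['with'] (min_width=4, slack=7)

Answer: happy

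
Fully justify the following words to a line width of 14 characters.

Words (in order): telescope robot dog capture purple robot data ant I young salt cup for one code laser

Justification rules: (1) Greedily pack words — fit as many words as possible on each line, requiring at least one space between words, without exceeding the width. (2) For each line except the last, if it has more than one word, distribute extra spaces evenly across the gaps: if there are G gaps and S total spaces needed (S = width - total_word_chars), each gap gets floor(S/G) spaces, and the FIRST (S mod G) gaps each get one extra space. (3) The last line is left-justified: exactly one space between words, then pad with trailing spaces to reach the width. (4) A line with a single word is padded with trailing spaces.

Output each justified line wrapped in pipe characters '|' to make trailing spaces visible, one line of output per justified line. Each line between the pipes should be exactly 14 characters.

Line 1: ['telescope'] (min_width=9, slack=5)
Line 2: ['robot', 'dog'] (min_width=9, slack=5)
Line 3: ['capture', 'purple'] (min_width=14, slack=0)
Line 4: ['robot', 'data', 'ant'] (min_width=14, slack=0)
Line 5: ['I', 'young', 'salt'] (min_width=12, slack=2)
Line 6: ['cup', 'for', 'one'] (min_width=11, slack=3)
Line 7: ['code', 'laser'] (min_width=10, slack=4)

Answer: |telescope     |
|robot      dog|
|capture purple|
|robot data ant|
|I  young  salt|
|cup   for  one|
|code laser    |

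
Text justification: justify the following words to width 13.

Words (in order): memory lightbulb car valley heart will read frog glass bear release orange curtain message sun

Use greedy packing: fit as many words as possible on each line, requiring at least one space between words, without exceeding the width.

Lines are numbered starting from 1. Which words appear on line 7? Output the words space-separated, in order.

Line 1: ['memory'] (min_width=6, slack=7)
Line 2: ['lightbulb', 'car'] (min_width=13, slack=0)
Line 3: ['valley', 'heart'] (min_width=12, slack=1)
Line 4: ['will', 'read'] (min_width=9, slack=4)
Line 5: ['frog', 'glass'] (min_width=10, slack=3)
Line 6: ['bear', 'release'] (min_width=12, slack=1)
Line 7: ['orange'] (min_width=6, slack=7)
Line 8: ['curtain'] (min_width=7, slack=6)
Line 9: ['message', 'sun'] (min_width=11, slack=2)

Answer: orange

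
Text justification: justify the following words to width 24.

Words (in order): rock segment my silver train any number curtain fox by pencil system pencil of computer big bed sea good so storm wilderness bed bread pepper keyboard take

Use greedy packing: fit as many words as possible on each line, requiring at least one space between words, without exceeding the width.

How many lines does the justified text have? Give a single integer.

Line 1: ['rock', 'segment', 'my', 'silver'] (min_width=22, slack=2)
Line 2: ['train', 'any', 'number', 'curtain'] (min_width=24, slack=0)
Line 3: ['fox', 'by', 'pencil', 'system'] (min_width=20, slack=4)
Line 4: ['pencil', 'of', 'computer', 'big'] (min_width=22, slack=2)
Line 5: ['bed', 'sea', 'good', 'so', 'storm'] (min_width=21, slack=3)
Line 6: ['wilderness', 'bed', 'bread'] (min_width=20, slack=4)
Line 7: ['pepper', 'keyboard', 'take'] (min_width=20, slack=4)
Total lines: 7

Answer: 7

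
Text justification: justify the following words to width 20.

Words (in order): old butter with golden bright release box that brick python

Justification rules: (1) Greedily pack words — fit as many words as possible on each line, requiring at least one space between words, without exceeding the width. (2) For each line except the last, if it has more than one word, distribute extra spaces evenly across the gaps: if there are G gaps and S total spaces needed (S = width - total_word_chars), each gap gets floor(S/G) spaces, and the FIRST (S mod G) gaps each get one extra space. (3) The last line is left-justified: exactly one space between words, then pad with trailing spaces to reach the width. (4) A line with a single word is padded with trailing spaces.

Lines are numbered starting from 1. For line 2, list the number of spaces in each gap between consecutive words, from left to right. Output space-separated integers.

Line 1: ['old', 'butter', 'with'] (min_width=15, slack=5)
Line 2: ['golden', 'bright'] (min_width=13, slack=7)
Line 3: ['release', 'box', 'that'] (min_width=16, slack=4)
Line 4: ['brick', 'python'] (min_width=12, slack=8)

Answer: 8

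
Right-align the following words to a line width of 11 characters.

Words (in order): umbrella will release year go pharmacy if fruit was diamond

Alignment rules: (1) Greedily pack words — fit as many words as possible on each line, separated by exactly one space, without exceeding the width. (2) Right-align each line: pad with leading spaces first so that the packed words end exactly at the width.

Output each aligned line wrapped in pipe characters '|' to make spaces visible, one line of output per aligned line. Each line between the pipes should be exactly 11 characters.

Answer: |   umbrella|
|       will|
|    release|
|    year go|
|pharmacy if|
|  fruit was|
|    diamond|

Derivation:
Line 1: ['umbrella'] (min_width=8, slack=3)
Line 2: ['will'] (min_width=4, slack=7)
Line 3: ['release'] (min_width=7, slack=4)
Line 4: ['year', 'go'] (min_width=7, slack=4)
Line 5: ['pharmacy', 'if'] (min_width=11, slack=0)
Line 6: ['fruit', 'was'] (min_width=9, slack=2)
Line 7: ['diamond'] (min_width=7, slack=4)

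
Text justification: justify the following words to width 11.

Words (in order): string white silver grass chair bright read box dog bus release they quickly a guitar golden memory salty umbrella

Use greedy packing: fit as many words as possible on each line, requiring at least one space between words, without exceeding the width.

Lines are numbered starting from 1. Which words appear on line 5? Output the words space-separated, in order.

Line 1: ['string'] (min_width=6, slack=5)
Line 2: ['white'] (min_width=5, slack=6)
Line 3: ['silver'] (min_width=6, slack=5)
Line 4: ['grass', 'chair'] (min_width=11, slack=0)
Line 5: ['bright', 'read'] (min_width=11, slack=0)
Line 6: ['box', 'dog', 'bus'] (min_width=11, slack=0)
Line 7: ['release'] (min_width=7, slack=4)
Line 8: ['they'] (min_width=4, slack=7)
Line 9: ['quickly', 'a'] (min_width=9, slack=2)
Line 10: ['guitar'] (min_width=6, slack=5)
Line 11: ['golden'] (min_width=6, slack=5)
Line 12: ['memory'] (min_width=6, slack=5)
Line 13: ['salty'] (min_width=5, slack=6)
Line 14: ['umbrella'] (min_width=8, slack=3)

Answer: bright read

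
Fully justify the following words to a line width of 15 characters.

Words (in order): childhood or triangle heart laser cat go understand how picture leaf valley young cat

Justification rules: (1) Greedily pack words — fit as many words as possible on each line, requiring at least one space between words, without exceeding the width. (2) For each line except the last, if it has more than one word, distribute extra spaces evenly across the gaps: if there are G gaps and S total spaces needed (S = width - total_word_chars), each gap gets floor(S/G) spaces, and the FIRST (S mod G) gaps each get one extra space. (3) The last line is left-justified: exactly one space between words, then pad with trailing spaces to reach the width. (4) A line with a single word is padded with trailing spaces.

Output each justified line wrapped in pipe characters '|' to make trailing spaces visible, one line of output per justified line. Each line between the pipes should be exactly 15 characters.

Line 1: ['childhood', 'or'] (min_width=12, slack=3)
Line 2: ['triangle', 'heart'] (min_width=14, slack=1)
Line 3: ['laser', 'cat', 'go'] (min_width=12, slack=3)
Line 4: ['understand', 'how'] (min_width=14, slack=1)
Line 5: ['picture', 'leaf'] (min_width=12, slack=3)
Line 6: ['valley', 'young'] (min_width=12, slack=3)
Line 7: ['cat'] (min_width=3, slack=12)

Answer: |childhood    or|
|triangle  heart|
|laser   cat  go|
|understand  how|
|picture    leaf|
|valley    young|
|cat            |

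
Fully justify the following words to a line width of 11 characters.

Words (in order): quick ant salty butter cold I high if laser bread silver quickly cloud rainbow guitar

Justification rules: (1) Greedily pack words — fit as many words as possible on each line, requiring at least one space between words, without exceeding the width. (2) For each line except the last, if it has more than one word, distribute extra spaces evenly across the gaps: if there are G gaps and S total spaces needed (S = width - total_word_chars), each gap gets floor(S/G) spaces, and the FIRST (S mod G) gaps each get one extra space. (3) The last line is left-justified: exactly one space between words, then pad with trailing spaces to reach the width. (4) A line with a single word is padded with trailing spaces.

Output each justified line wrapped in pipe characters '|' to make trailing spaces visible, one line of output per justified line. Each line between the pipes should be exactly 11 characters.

Line 1: ['quick', 'ant'] (min_width=9, slack=2)
Line 2: ['salty'] (min_width=5, slack=6)
Line 3: ['butter', 'cold'] (min_width=11, slack=0)
Line 4: ['I', 'high', 'if'] (min_width=9, slack=2)
Line 5: ['laser', 'bread'] (min_width=11, slack=0)
Line 6: ['silver'] (min_width=6, slack=5)
Line 7: ['quickly'] (min_width=7, slack=4)
Line 8: ['cloud'] (min_width=5, slack=6)
Line 9: ['rainbow'] (min_width=7, slack=4)
Line 10: ['guitar'] (min_width=6, slack=5)

Answer: |quick   ant|
|salty      |
|butter cold|
|I  high  if|
|laser bread|
|silver     |
|quickly    |
|cloud      |
|rainbow    |
|guitar     |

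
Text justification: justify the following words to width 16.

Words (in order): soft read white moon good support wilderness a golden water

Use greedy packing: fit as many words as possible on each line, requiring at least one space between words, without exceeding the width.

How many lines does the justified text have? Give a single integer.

Answer: 5

Derivation:
Line 1: ['soft', 'read', 'white'] (min_width=15, slack=1)
Line 2: ['moon', 'good'] (min_width=9, slack=7)
Line 3: ['support'] (min_width=7, slack=9)
Line 4: ['wilderness', 'a'] (min_width=12, slack=4)
Line 5: ['golden', 'water'] (min_width=12, slack=4)
Total lines: 5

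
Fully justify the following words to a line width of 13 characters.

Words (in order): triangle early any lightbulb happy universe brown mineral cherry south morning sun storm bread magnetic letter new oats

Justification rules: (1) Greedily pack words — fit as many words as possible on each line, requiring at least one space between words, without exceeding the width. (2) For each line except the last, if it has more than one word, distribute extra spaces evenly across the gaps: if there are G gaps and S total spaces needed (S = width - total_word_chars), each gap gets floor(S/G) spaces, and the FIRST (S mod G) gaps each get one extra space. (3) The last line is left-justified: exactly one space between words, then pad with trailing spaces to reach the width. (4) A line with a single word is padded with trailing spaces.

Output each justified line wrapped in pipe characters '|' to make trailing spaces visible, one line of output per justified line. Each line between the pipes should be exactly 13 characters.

Answer: |triangle     |
|early     any|
|lightbulb    |
|happy        |
|universe     |
|brown mineral|
|cherry  south|
|morning   sun|
|storm   bread|
|magnetic     |
|letter    new|
|oats         |

Derivation:
Line 1: ['triangle'] (min_width=8, slack=5)
Line 2: ['early', 'any'] (min_width=9, slack=4)
Line 3: ['lightbulb'] (min_width=9, slack=4)
Line 4: ['happy'] (min_width=5, slack=8)
Line 5: ['universe'] (min_width=8, slack=5)
Line 6: ['brown', 'mineral'] (min_width=13, slack=0)
Line 7: ['cherry', 'south'] (min_width=12, slack=1)
Line 8: ['morning', 'sun'] (min_width=11, slack=2)
Line 9: ['storm', 'bread'] (min_width=11, slack=2)
Line 10: ['magnetic'] (min_width=8, slack=5)
Line 11: ['letter', 'new'] (min_width=10, slack=3)
Line 12: ['oats'] (min_width=4, slack=9)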